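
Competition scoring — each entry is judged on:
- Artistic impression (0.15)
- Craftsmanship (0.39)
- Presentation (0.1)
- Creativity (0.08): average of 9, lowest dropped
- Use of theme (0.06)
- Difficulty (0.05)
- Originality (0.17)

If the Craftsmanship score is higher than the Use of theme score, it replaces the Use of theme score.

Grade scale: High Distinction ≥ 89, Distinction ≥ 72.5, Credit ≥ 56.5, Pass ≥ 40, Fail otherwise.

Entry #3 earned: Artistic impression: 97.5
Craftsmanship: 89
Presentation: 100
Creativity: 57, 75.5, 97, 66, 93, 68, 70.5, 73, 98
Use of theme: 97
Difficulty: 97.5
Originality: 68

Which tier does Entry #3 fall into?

Creativity: drop 57 → average of remaining 8 = 641/8 = 80.125
Craftsmanship (89) ≤ Use of theme (97), so Use of theme stays at 97.
Weighted total:
  Artistic impression 97.5 × 0.15 = 14.625
  Craftsmanship 89 × 0.39 = 34.71
  Presentation 100 × 0.1 = 10
  Creativity 80.125 × 0.08 = 6.41
  Use of theme 97 × 0.06 = 5.82
  Difficulty 97.5 × 0.05 = 4.875
  Originality 68 × 0.17 = 11.56
Sum = 88
88 is ≥ 72.5 and < 89 → Distinction

Distinction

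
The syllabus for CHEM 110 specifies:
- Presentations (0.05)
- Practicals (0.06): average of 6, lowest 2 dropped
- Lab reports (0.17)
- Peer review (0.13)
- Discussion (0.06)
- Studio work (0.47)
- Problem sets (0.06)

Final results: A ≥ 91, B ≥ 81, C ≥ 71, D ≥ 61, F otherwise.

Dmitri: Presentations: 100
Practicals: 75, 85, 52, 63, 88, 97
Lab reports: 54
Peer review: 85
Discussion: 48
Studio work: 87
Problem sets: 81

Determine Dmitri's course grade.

Practicals: drop 52, 63 → average of remaining 4 = 345/4 = 86.25
Weighted total:
  Presentations 100 × 0.05 = 5
  Practicals 86.25 × 0.06 = 5.175
  Lab reports 54 × 0.17 = 9.18
  Peer review 85 × 0.13 = 11.05
  Discussion 48 × 0.06 = 2.88
  Studio work 87 × 0.47 = 40.89
  Problem sets 81 × 0.06 = 4.86
Sum = 79.035
79.035 is ≥ 71 and < 81 → C

C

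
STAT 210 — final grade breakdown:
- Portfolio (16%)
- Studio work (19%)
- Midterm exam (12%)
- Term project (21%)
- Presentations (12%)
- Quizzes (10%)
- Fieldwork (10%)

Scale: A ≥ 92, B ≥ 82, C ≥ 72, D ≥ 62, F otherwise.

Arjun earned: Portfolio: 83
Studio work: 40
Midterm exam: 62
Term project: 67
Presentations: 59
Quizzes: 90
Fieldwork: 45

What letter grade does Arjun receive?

Weighted total:
  Portfolio 83 × 0.16 = 13.28
  Studio work 40 × 0.19 = 7.6
  Midterm exam 62 × 0.12 = 7.44
  Term project 67 × 0.21 = 14.07
  Presentations 59 × 0.12 = 7.08
  Quizzes 90 × 0.1 = 9
  Fieldwork 45 × 0.1 = 4.5
Sum = 62.97
62.97 is ≥ 62 and < 72 → D

D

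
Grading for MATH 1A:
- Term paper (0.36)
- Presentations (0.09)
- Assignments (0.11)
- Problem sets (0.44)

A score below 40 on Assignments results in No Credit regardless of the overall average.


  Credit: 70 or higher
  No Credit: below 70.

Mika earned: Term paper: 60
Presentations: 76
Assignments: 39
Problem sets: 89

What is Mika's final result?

No Credit

Assignments score 39 < 40: minimum not met.
Weighted total:
  Term paper 60 × 0.36 = 21.6
  Presentations 76 × 0.09 = 6.84
  Assignments 39 × 0.11 = 4.29
  Problem sets 89 × 0.44 = 39.16
Sum = 71.89
Because the Assignments minimum was not met, the result is No Credit.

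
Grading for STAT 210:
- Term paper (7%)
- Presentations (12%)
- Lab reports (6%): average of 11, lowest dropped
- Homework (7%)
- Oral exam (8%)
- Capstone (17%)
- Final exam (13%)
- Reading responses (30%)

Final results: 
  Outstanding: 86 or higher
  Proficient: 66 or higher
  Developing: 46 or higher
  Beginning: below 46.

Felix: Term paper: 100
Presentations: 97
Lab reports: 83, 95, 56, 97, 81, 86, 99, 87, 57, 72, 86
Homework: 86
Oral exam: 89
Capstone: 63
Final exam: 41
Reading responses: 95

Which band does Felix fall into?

Lab reports: drop 56 → average of remaining 10 = 843/10 = 84.3
Weighted total:
  Term paper 100 × 0.07 = 7
  Presentations 97 × 0.12 = 11.64
  Lab reports 84.3 × 0.06 = 5.058
  Homework 86 × 0.07 = 6.02
  Oral exam 89 × 0.08 = 7.12
  Capstone 63 × 0.17 = 10.71
  Final exam 41 × 0.13 = 5.33
  Reading responses 95 × 0.3 = 28.5
Sum = 81.378
81.378 is ≥ 66 and < 86 → Proficient

Proficient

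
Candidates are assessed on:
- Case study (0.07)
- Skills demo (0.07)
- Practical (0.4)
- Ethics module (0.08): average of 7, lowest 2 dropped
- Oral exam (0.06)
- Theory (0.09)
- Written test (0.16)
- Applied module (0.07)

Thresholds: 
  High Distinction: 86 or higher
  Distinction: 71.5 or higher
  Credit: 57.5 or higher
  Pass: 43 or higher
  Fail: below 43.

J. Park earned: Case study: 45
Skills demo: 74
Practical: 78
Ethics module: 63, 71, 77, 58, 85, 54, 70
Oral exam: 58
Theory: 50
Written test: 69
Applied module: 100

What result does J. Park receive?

Ethics module: drop 54, 58 → average of remaining 5 = 366/5 = 73.2
Weighted total:
  Case study 45 × 0.07 = 3.15
  Skills demo 74 × 0.07 = 5.18
  Practical 78 × 0.4 = 31.2
  Ethics module 73.2 × 0.08 = 5.856
  Oral exam 58 × 0.06 = 3.48
  Theory 50 × 0.09 = 4.5
  Written test 69 × 0.16 = 11.04
  Applied module 100 × 0.07 = 7
Sum = 71.406
71.406 is ≥ 57.5 and < 71.5 → Credit

Credit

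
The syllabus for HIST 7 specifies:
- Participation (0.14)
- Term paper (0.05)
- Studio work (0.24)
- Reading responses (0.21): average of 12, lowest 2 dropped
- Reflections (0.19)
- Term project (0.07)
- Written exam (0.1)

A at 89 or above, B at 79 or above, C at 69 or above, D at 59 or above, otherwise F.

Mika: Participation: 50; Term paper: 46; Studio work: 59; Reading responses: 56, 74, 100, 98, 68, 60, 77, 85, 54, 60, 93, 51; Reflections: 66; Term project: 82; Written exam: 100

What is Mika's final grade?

Reading responses: drop 51, 54 → average of remaining 10 = 771/10 = 77.1
Weighted total:
  Participation 50 × 0.14 = 7
  Term paper 46 × 0.05 = 2.3
  Studio work 59 × 0.24 = 14.16
  Reading responses 77.1 × 0.21 = 16.191
  Reflections 66 × 0.19 = 12.54
  Term project 82 × 0.07 = 5.74
  Written exam 100 × 0.1 = 10
Sum = 67.931
67.931 is ≥ 59 and < 69 → D

D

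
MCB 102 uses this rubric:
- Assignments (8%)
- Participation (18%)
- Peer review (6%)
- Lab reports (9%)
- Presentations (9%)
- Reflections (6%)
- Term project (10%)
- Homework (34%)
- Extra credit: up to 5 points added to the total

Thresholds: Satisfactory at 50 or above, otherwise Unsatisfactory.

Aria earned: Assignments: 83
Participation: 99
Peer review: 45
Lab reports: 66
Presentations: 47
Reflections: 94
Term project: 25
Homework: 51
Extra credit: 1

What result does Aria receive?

Satisfactory

Weighted total:
  Assignments 83 × 0.08 = 6.64
  Participation 99 × 0.18 = 17.82
  Peer review 45 × 0.06 = 2.7
  Lab reports 66 × 0.09 = 5.94
  Presentations 47 × 0.09 = 4.23
  Reflections 94 × 0.06 = 5.64
  Term project 25 × 0.1 = 2.5
  Homework 51 × 0.34 = 17.34
Sum = 62.81
Extra credit: 62.81 + 1 = 63.81
63.81 ≥ 50 → Satisfactory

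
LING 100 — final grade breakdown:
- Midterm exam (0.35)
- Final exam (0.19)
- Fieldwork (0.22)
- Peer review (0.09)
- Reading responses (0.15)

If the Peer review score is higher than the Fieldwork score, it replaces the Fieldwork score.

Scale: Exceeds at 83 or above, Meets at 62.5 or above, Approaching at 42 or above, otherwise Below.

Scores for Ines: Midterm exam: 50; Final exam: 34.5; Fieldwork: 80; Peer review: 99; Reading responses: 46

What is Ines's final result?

Approaching

Peer review (99) > Fieldwork (80), so Fieldwork counts as 99.
Weighted total:
  Midterm exam 50 × 0.35 = 17.5
  Final exam 34.5 × 0.19 = 6.555
  Fieldwork 99 × 0.22 = 21.78
  Peer review 99 × 0.09 = 8.91
  Reading responses 46 × 0.15 = 6.9
Sum = 61.645
61.645 is ≥ 42 and < 62.5 → Approaching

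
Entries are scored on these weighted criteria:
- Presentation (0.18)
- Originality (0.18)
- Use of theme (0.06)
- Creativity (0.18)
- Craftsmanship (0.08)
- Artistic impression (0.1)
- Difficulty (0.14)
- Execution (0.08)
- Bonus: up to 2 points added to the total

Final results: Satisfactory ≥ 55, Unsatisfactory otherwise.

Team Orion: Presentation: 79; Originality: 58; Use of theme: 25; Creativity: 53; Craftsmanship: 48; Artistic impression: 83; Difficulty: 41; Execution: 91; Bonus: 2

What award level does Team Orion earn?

Satisfactory

Weighted total:
  Presentation 79 × 0.18 = 14.22
  Originality 58 × 0.18 = 10.44
  Use of theme 25 × 0.06 = 1.5
  Creativity 53 × 0.18 = 9.54
  Craftsmanship 48 × 0.08 = 3.84
  Artistic impression 83 × 0.1 = 8.3
  Difficulty 41 × 0.14 = 5.74
  Execution 91 × 0.08 = 7.28
Sum = 60.86
Bonus: 60.86 + 2 = 62.86
62.86 ≥ 55 → Satisfactory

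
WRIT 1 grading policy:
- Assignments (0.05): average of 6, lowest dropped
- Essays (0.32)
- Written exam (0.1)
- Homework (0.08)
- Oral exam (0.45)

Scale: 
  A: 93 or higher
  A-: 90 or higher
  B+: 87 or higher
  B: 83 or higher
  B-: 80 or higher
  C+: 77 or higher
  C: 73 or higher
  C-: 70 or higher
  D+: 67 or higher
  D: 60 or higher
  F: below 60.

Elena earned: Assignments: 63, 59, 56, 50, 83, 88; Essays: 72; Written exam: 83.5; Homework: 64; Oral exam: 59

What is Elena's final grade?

Assignments: drop 50 → average of remaining 5 = 349/5 = 69.8
Weighted total:
  Assignments 69.8 × 0.05 = 3.49
  Essays 72 × 0.32 = 23.04
  Written exam 83.5 × 0.1 = 8.35
  Homework 64 × 0.08 = 5.12
  Oral exam 59 × 0.45 = 26.55
Sum = 66.55
66.55 is ≥ 60 and < 67 → D

D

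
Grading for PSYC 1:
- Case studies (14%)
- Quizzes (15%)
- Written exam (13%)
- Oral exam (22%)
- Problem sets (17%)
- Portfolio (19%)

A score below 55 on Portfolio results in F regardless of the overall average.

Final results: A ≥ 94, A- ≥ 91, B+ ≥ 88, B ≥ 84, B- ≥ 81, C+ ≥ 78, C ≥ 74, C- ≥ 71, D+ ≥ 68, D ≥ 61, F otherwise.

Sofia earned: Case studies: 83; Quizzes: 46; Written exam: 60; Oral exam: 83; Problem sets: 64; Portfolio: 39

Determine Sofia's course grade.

Portfolio score 39 < 55: minimum not met.
Weighted total:
  Case studies 83 × 0.14 = 11.62
  Quizzes 46 × 0.15 = 6.9
  Written exam 60 × 0.13 = 7.8
  Oral exam 83 × 0.22 = 18.26
  Problem sets 64 × 0.17 = 10.88
  Portfolio 39 × 0.19 = 7.41
Sum = 62.87
Because the Portfolio minimum was not met, the result is F.

F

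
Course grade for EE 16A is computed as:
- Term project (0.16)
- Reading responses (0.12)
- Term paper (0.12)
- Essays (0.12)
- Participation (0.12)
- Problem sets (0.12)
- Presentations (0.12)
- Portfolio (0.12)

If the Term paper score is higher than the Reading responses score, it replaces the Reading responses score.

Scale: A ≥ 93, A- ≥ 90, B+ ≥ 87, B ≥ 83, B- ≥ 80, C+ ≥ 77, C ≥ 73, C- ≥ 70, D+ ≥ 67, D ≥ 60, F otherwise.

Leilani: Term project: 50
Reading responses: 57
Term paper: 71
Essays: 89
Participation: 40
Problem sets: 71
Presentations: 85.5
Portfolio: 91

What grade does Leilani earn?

Term paper (71) > Reading responses (57), so Reading responses counts as 71.
Weighted total:
  Term project 50 × 0.16 = 8
  Reading responses 71 × 0.12 = 8.52
  Term paper 71 × 0.12 = 8.52
  Essays 89 × 0.12 = 10.68
  Participation 40 × 0.12 = 4.8
  Problem sets 71 × 0.12 = 8.52
  Presentations 85.5 × 0.12 = 10.26
  Portfolio 91 × 0.12 = 10.92
Sum = 70.22
70.22 is ≥ 70 and < 73 → C-

C-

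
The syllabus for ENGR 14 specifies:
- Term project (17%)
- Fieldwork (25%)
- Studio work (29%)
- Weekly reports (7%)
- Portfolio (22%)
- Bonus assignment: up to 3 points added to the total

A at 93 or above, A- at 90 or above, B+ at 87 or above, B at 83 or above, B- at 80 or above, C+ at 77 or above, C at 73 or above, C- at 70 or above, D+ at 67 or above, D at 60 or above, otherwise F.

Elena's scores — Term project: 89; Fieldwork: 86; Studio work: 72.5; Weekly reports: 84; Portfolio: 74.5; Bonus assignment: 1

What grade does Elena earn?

B-

Weighted total:
  Term project 89 × 0.17 = 15.13
  Fieldwork 86 × 0.25 = 21.5
  Studio work 72.5 × 0.29 = 21.025
  Weekly reports 84 × 0.07 = 5.88
  Portfolio 74.5 × 0.22 = 16.39
Sum = 79.925
Bonus assignment: 79.925 + 1 = 80.925
80.925 is ≥ 80 and < 83 → B-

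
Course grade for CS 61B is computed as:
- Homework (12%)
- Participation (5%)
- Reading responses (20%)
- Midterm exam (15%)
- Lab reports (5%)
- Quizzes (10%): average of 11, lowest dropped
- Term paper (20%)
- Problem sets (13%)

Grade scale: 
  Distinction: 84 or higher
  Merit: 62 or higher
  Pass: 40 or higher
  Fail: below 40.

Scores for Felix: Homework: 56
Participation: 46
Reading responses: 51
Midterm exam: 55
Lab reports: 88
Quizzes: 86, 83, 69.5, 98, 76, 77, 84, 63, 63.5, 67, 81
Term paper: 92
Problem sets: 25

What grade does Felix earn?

Pass

Quizzes: drop 63 → average of remaining 10 = 785/10 = 78.5
Weighted total:
  Homework 56 × 0.12 = 6.72
  Participation 46 × 0.05 = 2.3
  Reading responses 51 × 0.2 = 10.2
  Midterm exam 55 × 0.15 = 8.25
  Lab reports 88 × 0.05 = 4.4
  Quizzes 78.5 × 0.1 = 7.85
  Term paper 92 × 0.2 = 18.4
  Problem sets 25 × 0.13 = 3.25
Sum = 61.37
61.37 is ≥ 40 and < 62 → Pass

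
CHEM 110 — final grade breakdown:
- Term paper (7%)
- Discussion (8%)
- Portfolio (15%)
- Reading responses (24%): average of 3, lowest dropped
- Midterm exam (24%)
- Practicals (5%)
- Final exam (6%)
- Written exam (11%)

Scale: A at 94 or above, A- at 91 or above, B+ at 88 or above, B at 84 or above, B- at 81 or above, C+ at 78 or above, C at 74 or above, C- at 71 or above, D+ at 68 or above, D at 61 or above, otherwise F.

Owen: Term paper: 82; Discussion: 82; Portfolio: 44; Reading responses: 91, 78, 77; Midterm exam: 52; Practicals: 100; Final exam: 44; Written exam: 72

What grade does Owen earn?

D

Reading responses: drop 77 → average of remaining 2 = 169/2 = 84.5
Weighted total:
  Term paper 82 × 0.07 = 5.74
  Discussion 82 × 0.08 = 6.56
  Portfolio 44 × 0.15 = 6.6
  Reading responses 84.5 × 0.24 = 20.28
  Midterm exam 52 × 0.24 = 12.48
  Practicals 100 × 0.05 = 5
  Final exam 44 × 0.06 = 2.64
  Written exam 72 × 0.11 = 7.92
Sum = 67.22
67.22 is ≥ 61 and < 68 → D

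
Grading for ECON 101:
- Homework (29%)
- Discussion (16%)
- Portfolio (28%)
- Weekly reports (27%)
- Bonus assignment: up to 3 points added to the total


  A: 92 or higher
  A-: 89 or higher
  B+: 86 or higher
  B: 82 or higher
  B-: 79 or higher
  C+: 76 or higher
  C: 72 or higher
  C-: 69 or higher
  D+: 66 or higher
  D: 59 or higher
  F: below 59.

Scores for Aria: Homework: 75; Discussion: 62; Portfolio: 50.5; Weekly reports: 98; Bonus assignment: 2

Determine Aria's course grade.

C

Weighted total:
  Homework 75 × 0.29 = 21.75
  Discussion 62 × 0.16 = 9.92
  Portfolio 50.5 × 0.28 = 14.14
  Weekly reports 98 × 0.27 = 26.46
Sum = 72.27
Bonus assignment: 72.27 + 2 = 74.27
74.27 is ≥ 72 and < 76 → C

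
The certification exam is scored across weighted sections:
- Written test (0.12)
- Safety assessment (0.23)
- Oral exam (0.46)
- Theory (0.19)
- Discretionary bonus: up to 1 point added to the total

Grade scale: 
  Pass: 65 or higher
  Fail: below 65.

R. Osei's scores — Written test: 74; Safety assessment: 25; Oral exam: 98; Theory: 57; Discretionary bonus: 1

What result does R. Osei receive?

Pass

Weighted total:
  Written test 74 × 0.12 = 8.88
  Safety assessment 25 × 0.23 = 5.75
  Oral exam 98 × 0.46 = 45.08
  Theory 57 × 0.19 = 10.83
Sum = 70.54
Discretionary bonus: 70.54 + 1 = 71.54
71.54 ≥ 65 → Pass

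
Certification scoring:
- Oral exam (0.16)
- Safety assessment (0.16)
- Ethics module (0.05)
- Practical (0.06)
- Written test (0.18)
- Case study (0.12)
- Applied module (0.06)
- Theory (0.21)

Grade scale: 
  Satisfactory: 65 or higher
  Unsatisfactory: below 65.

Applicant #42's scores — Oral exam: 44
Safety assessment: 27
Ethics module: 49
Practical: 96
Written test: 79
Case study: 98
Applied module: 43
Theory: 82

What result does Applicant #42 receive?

Satisfactory

Weighted total:
  Oral exam 44 × 0.16 = 7.04
  Safety assessment 27 × 0.16 = 4.32
  Ethics module 49 × 0.05 = 2.45
  Practical 96 × 0.06 = 5.76
  Written test 79 × 0.18 = 14.22
  Case study 98 × 0.12 = 11.76
  Applied module 43 × 0.06 = 2.58
  Theory 82 × 0.21 = 17.22
Sum = 65.35
65.35 ≥ 65 → Satisfactory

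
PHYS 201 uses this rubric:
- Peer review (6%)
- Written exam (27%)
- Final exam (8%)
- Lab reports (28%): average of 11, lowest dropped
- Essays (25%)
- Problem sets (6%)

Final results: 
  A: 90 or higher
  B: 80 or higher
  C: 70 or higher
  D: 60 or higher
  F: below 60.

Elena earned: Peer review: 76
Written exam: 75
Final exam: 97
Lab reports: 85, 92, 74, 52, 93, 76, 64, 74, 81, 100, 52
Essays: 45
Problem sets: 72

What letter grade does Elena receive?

C

Lab reports: drop 52 → average of remaining 10 = 791/10 = 79.1
Weighted total:
  Peer review 76 × 0.06 = 4.56
  Written exam 75 × 0.27 = 20.25
  Final exam 97 × 0.08 = 7.76
  Lab reports 79.1 × 0.28 = 22.148
  Essays 45 × 0.25 = 11.25
  Problem sets 72 × 0.06 = 4.32
Sum = 70.288
70.288 is ≥ 70 and < 80 → C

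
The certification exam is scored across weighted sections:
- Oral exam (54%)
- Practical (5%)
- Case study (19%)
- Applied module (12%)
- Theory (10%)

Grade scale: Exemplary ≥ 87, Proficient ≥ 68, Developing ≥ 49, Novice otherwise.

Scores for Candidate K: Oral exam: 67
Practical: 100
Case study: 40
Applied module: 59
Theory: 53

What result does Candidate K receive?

Developing

Weighted total:
  Oral exam 67 × 0.54 = 36.18
  Practical 100 × 0.05 = 5
  Case study 40 × 0.19 = 7.6
  Applied module 59 × 0.12 = 7.08
  Theory 53 × 0.1 = 5.3
Sum = 61.16
61.16 is ≥ 49 and < 68 → Developing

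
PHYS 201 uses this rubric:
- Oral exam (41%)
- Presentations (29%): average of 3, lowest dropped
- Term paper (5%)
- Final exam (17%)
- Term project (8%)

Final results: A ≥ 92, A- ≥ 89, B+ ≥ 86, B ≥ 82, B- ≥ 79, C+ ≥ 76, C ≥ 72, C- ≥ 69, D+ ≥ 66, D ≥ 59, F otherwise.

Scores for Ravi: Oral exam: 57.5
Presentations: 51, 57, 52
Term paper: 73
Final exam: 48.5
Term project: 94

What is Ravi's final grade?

Presentations: drop 51 → average of remaining 2 = 109/2 = 54.5
Weighted total:
  Oral exam 57.5 × 0.41 = 23.575
  Presentations 54.5 × 0.29 = 15.805
  Term paper 73 × 0.05 = 3.65
  Final exam 48.5 × 0.17 = 8.245
  Term project 94 × 0.08 = 7.52
Sum = 58.795
58.795 < 59 → F

F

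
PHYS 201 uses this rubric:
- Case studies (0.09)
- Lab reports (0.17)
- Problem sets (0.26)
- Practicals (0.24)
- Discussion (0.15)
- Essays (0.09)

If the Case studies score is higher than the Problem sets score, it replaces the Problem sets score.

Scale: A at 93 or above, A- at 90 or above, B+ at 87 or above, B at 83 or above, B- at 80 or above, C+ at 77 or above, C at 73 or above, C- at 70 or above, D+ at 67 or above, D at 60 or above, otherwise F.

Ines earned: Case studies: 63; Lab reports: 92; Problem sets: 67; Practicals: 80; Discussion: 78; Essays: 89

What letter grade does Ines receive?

C+

Case studies (63) ≤ Problem sets (67), so Problem sets stays at 67.
Weighted total:
  Case studies 63 × 0.09 = 5.67
  Lab reports 92 × 0.17 = 15.64
  Problem sets 67 × 0.26 = 17.42
  Practicals 80 × 0.24 = 19.2
  Discussion 78 × 0.15 = 11.7
  Essays 89 × 0.09 = 8.01
Sum = 77.64
77.64 is ≥ 77 and < 80 → C+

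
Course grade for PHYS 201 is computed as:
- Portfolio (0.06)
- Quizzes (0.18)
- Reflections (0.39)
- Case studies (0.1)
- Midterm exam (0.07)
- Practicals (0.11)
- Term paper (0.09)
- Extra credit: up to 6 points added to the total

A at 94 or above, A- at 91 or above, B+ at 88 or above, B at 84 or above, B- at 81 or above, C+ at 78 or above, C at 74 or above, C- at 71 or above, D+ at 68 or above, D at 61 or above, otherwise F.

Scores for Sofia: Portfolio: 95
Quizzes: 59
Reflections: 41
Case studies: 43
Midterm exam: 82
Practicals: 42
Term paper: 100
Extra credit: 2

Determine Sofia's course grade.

Weighted total:
  Portfolio 95 × 0.06 = 5.7
  Quizzes 59 × 0.18 = 10.62
  Reflections 41 × 0.39 = 15.99
  Case studies 43 × 0.1 = 4.3
  Midterm exam 82 × 0.07 = 5.74
  Practicals 42 × 0.11 = 4.62
  Term paper 100 × 0.09 = 9
Sum = 55.97
Extra credit: 55.97 + 2 = 57.97
57.97 < 61 → F

F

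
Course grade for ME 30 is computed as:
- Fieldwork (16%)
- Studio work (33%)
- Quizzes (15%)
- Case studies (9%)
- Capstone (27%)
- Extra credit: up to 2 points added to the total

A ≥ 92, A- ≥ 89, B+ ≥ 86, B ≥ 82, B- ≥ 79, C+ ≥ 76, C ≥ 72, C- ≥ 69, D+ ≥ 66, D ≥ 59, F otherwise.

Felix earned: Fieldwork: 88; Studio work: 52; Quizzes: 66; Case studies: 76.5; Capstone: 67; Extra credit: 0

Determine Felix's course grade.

Weighted total:
  Fieldwork 88 × 0.16 = 14.08
  Studio work 52 × 0.33 = 17.16
  Quizzes 66 × 0.15 = 9.9
  Case studies 76.5 × 0.09 = 6.885
  Capstone 67 × 0.27 = 18.09
Sum = 66.115
Extra credit: 66.115 + 0 = 66.115
66.115 is ≥ 66 and < 69 → D+

D+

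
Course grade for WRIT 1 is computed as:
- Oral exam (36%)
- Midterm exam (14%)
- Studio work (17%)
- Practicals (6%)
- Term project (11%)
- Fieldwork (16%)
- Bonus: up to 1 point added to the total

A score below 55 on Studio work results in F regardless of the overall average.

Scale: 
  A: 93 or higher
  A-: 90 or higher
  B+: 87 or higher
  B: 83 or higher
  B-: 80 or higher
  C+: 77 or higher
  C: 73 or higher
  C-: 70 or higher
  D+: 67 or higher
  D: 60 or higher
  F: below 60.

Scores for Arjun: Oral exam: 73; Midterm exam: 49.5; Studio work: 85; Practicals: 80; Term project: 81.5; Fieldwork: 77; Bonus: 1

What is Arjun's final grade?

Studio work score 85 ≥ 55: minimum met.
Weighted total:
  Oral exam 73 × 0.36 = 26.28
  Midterm exam 49.5 × 0.14 = 6.93
  Studio work 85 × 0.17 = 14.45
  Practicals 80 × 0.06 = 4.8
  Term project 81.5 × 0.11 = 8.965
  Fieldwork 77 × 0.16 = 12.32
Sum = 73.745
Bonus: 73.745 + 1 = 74.745
74.745 is ≥ 73 and < 77 → C

C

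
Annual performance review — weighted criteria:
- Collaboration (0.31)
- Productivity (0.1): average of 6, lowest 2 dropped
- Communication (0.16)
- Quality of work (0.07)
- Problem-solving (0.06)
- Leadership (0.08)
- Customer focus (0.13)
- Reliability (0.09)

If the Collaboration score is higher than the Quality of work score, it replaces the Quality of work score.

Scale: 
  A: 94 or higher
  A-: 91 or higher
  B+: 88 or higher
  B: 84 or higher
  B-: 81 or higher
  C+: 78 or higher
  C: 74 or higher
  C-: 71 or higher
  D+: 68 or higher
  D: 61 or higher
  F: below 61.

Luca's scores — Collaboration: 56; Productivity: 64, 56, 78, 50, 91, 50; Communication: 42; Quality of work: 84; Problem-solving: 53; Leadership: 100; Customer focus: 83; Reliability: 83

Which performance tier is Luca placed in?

Productivity: drop 50, 50 → average of remaining 4 = 289/4 = 72.25
Collaboration (56) ≤ Quality of work (84), so Quality of work stays at 84.
Weighted total:
  Collaboration 56 × 0.31 = 17.36
  Productivity 72.25 × 0.1 = 7.225
  Communication 42 × 0.16 = 6.72
  Quality of work 84 × 0.07 = 5.88
  Problem-solving 53 × 0.06 = 3.18
  Leadership 100 × 0.08 = 8
  Customer focus 83 × 0.13 = 10.79
  Reliability 83 × 0.09 = 7.47
Sum = 66.625
66.625 is ≥ 61 and < 68 → D

D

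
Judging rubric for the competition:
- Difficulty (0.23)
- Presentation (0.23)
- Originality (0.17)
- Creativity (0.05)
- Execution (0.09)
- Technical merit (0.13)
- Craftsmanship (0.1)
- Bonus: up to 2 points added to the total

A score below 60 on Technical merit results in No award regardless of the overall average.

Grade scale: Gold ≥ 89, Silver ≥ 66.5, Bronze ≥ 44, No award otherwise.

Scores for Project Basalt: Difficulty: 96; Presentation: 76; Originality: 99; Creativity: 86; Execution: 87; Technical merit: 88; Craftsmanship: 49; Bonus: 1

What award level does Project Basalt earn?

Technical merit score 88 ≥ 60: minimum met.
Weighted total:
  Difficulty 96 × 0.23 = 22.08
  Presentation 76 × 0.23 = 17.48
  Originality 99 × 0.17 = 16.83
  Creativity 86 × 0.05 = 4.3
  Execution 87 × 0.09 = 7.83
  Technical merit 88 × 0.13 = 11.44
  Craftsmanship 49 × 0.1 = 4.9
Sum = 84.86
Bonus: 84.86 + 1 = 85.86
85.86 is ≥ 66.5 and < 89 → Silver

Silver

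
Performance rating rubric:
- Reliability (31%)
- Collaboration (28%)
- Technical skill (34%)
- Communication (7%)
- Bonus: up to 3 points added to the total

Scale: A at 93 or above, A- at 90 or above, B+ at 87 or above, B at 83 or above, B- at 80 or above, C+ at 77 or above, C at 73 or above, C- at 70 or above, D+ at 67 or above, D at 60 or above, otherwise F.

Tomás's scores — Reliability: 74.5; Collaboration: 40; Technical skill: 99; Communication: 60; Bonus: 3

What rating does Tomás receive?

C

Weighted total:
  Reliability 74.5 × 0.31 = 23.095
  Collaboration 40 × 0.28 = 11.2
  Technical skill 99 × 0.34 = 33.66
  Communication 60 × 0.07 = 4.2
Sum = 72.155
Bonus: 72.155 + 3 = 75.155
75.155 is ≥ 73 and < 77 → C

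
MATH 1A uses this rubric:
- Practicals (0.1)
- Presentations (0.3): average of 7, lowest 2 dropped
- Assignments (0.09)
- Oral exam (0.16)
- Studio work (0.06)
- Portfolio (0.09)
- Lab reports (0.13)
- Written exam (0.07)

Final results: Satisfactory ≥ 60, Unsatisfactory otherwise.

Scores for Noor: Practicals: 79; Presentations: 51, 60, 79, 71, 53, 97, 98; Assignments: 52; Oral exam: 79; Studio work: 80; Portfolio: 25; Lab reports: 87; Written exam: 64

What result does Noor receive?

Satisfactory

Presentations: drop 51, 53 → average of remaining 5 = 405/5 = 81
Weighted total:
  Practicals 79 × 0.1 = 7.9
  Presentations 81 × 0.3 = 24.3
  Assignments 52 × 0.09 = 4.68
  Oral exam 79 × 0.16 = 12.64
  Studio work 80 × 0.06 = 4.8
  Portfolio 25 × 0.09 = 2.25
  Lab reports 87 × 0.13 = 11.31
  Written exam 64 × 0.07 = 4.48
Sum = 72.36
72.36 ≥ 60 → Satisfactory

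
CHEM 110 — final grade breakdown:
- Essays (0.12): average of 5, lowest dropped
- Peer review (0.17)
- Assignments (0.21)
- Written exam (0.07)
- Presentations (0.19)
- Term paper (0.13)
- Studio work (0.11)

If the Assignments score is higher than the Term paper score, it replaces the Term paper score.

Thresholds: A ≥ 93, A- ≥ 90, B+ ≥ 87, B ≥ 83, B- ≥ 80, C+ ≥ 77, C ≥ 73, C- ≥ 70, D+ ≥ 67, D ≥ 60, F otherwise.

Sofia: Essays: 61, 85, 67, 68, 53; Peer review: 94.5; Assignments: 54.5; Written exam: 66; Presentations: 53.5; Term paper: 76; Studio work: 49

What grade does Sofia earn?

D

Essays: drop 53 → average of remaining 4 = 281/4 = 70.25
Assignments (54.5) ≤ Term paper (76), so Term paper stays at 76.
Weighted total:
  Essays 70.25 × 0.12 = 8.43
  Peer review 94.5 × 0.17 = 16.065
  Assignments 54.5 × 0.21 = 11.445
  Written exam 66 × 0.07 = 4.62
  Presentations 53.5 × 0.19 = 10.165
  Term paper 76 × 0.13 = 9.88
  Studio work 49 × 0.11 = 5.39
Sum = 65.995
65.995 is ≥ 60 and < 67 → D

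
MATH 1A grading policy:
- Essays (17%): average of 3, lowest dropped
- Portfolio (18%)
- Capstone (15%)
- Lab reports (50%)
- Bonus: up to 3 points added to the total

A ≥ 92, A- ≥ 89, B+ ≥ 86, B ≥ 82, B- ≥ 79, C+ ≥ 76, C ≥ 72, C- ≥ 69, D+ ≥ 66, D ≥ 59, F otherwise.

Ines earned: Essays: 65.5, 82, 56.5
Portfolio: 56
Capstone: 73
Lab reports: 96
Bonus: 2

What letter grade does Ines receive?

Essays: drop 56.5 → average of remaining 2 = 147.5/2 = 73.75
Weighted total:
  Essays 73.75 × 0.17 = 12.5375
  Portfolio 56 × 0.18 = 10.08
  Capstone 73 × 0.15 = 10.95
  Lab reports 96 × 0.5 = 48
Sum = 81.5675
Bonus: 81.5675 + 2 = 83.5675
83.5675 is ≥ 82 and < 86 → B

B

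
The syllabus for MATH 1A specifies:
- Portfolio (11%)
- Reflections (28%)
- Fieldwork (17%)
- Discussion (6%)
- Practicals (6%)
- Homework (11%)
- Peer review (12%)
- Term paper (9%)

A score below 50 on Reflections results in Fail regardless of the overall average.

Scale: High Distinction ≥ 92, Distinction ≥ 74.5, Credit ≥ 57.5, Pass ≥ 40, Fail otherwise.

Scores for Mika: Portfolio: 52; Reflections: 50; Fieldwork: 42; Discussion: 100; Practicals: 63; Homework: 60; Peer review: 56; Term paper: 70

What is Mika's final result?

Reflections score 50 ≥ 50: minimum met.
Weighted total:
  Portfolio 52 × 0.11 = 5.72
  Reflections 50 × 0.28 = 14
  Fieldwork 42 × 0.17 = 7.14
  Discussion 100 × 0.06 = 6
  Practicals 63 × 0.06 = 3.78
  Homework 60 × 0.11 = 6.6
  Peer review 56 × 0.12 = 6.72
  Term paper 70 × 0.09 = 6.3
Sum = 56.26
56.26 is ≥ 40 and < 57.5 → Pass

Pass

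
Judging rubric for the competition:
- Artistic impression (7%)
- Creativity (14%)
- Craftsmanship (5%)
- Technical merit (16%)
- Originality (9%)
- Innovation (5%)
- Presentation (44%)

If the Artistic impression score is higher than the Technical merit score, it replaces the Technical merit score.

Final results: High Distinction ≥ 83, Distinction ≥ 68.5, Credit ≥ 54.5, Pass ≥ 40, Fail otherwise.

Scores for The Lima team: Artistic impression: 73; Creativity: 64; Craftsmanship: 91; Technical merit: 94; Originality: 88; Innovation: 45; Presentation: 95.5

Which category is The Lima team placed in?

High Distinction

Artistic impression (73) ≤ Technical merit (94), so Technical merit stays at 94.
Weighted total:
  Artistic impression 73 × 0.07 = 5.11
  Creativity 64 × 0.14 = 8.96
  Craftsmanship 91 × 0.05 = 4.55
  Technical merit 94 × 0.16 = 15.04
  Originality 88 × 0.09 = 7.92
  Innovation 45 × 0.05 = 2.25
  Presentation 95.5 × 0.44 = 42.02
Sum = 85.85
85.85 ≥ 83 → High Distinction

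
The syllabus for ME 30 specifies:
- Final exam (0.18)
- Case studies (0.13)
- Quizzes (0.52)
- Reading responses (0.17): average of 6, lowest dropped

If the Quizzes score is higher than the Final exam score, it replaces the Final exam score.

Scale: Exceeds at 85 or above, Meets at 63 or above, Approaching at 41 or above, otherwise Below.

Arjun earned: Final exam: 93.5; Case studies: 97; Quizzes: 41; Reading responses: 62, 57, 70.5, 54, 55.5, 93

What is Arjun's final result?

Reading responses: drop 54 → average of remaining 5 = 338/5 = 67.6
Quizzes (41) ≤ Final exam (93.5), so Final exam stays at 93.5.
Weighted total:
  Final exam 93.5 × 0.18 = 16.83
  Case studies 97 × 0.13 = 12.61
  Quizzes 41 × 0.52 = 21.32
  Reading responses 67.6 × 0.17 = 11.492
Sum = 62.252
62.252 is ≥ 41 and < 63 → Approaching

Approaching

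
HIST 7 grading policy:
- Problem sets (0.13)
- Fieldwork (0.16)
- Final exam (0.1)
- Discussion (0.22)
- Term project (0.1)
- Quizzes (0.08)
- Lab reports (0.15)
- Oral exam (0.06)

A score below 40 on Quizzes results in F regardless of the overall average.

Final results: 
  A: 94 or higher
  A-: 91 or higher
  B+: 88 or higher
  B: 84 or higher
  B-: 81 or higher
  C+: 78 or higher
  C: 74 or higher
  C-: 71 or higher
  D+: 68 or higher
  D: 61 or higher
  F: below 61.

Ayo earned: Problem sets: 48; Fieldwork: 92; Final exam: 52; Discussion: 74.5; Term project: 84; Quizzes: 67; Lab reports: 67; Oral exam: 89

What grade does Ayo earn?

C-

Quizzes score 67 ≥ 40: minimum met.
Weighted total:
  Problem sets 48 × 0.13 = 6.24
  Fieldwork 92 × 0.16 = 14.72
  Final exam 52 × 0.1 = 5.2
  Discussion 74.5 × 0.22 = 16.39
  Term project 84 × 0.1 = 8.4
  Quizzes 67 × 0.08 = 5.36
  Lab reports 67 × 0.15 = 10.05
  Oral exam 89 × 0.06 = 5.34
Sum = 71.7
71.7 is ≥ 71 and < 74 → C-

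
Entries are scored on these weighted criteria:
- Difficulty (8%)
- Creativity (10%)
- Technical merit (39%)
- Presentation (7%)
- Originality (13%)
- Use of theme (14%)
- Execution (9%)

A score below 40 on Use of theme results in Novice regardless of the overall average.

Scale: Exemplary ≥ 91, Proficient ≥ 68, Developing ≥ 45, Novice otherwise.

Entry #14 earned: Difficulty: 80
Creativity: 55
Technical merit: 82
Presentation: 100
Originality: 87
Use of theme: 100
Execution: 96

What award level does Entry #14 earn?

Use of theme score 100 ≥ 40: minimum met.
Weighted total:
  Difficulty 80 × 0.08 = 6.4
  Creativity 55 × 0.1 = 5.5
  Technical merit 82 × 0.39 = 31.98
  Presentation 100 × 0.07 = 7
  Originality 87 × 0.13 = 11.31
  Use of theme 100 × 0.14 = 14
  Execution 96 × 0.09 = 8.64
Sum = 84.83
84.83 is ≥ 68 and < 91 → Proficient

Proficient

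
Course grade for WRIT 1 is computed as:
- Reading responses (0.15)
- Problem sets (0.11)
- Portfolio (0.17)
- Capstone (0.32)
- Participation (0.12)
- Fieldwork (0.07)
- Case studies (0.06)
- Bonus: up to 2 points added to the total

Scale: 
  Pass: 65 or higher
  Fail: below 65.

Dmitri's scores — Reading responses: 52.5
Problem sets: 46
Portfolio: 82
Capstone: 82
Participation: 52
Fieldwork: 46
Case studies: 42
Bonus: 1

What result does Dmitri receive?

Pass

Weighted total:
  Reading responses 52.5 × 0.15 = 7.875
  Problem sets 46 × 0.11 = 5.06
  Portfolio 82 × 0.17 = 13.94
  Capstone 82 × 0.32 = 26.24
  Participation 52 × 0.12 = 6.24
  Fieldwork 46 × 0.07 = 3.22
  Case studies 42 × 0.06 = 2.52
Sum = 65.095
Bonus: 65.095 + 1 = 66.095
66.095 ≥ 65 → Pass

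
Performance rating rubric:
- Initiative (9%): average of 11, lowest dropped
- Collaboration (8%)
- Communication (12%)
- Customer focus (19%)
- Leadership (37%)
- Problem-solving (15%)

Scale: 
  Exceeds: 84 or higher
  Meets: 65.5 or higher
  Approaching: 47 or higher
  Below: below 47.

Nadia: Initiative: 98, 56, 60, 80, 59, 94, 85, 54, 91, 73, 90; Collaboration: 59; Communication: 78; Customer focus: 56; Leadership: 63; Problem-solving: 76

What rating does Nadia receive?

Meets

Initiative: drop 54 → average of remaining 10 = 786/10 = 78.6
Weighted total:
  Initiative 78.6 × 0.09 = 7.074
  Collaboration 59 × 0.08 = 4.72
  Communication 78 × 0.12 = 9.36
  Customer focus 56 × 0.19 = 10.64
  Leadership 63 × 0.37 = 23.31
  Problem-solving 76 × 0.15 = 11.4
Sum = 66.504
66.504 is ≥ 65.5 and < 84 → Meets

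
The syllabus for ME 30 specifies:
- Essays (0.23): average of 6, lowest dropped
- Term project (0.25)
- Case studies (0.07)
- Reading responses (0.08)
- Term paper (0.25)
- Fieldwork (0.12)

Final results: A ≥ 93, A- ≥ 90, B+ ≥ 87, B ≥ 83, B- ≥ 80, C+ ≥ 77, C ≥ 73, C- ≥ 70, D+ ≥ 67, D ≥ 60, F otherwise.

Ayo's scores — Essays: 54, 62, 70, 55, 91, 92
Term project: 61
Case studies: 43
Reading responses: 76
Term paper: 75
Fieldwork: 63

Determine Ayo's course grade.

D+

Essays: drop 54 → average of remaining 5 = 370/5 = 74
Weighted total:
  Essays 74 × 0.23 = 17.02
  Term project 61 × 0.25 = 15.25
  Case studies 43 × 0.07 = 3.01
  Reading responses 76 × 0.08 = 6.08
  Term paper 75 × 0.25 = 18.75
  Fieldwork 63 × 0.12 = 7.56
Sum = 67.67
67.67 is ≥ 67 and < 70 → D+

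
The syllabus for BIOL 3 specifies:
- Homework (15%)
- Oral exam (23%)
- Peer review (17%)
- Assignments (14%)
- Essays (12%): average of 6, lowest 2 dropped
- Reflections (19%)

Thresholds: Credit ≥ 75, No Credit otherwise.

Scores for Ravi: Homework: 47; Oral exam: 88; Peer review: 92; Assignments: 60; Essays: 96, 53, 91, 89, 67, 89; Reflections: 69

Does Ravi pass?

Essays: drop 53, 67 → average of remaining 4 = 365/4 = 91.25
Weighted total:
  Homework 47 × 0.15 = 7.05
  Oral exam 88 × 0.23 = 20.24
  Peer review 92 × 0.17 = 15.64
  Assignments 60 × 0.14 = 8.4
  Essays 91.25 × 0.12 = 10.95
  Reflections 69 × 0.19 = 13.11
Sum = 75.39
75.39 ≥ 75 → Credit

Credit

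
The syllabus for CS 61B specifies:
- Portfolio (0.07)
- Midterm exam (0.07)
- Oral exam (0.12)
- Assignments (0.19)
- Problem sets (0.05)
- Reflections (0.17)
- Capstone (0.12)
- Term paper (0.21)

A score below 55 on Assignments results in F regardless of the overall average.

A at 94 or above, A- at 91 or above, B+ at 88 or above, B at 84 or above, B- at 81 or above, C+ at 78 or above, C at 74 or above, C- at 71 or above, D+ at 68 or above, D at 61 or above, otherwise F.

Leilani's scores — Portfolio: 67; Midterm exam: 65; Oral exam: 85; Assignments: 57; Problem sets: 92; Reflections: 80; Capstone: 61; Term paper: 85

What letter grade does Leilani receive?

C-

Assignments score 57 ≥ 55: minimum met.
Weighted total:
  Portfolio 67 × 0.07 = 4.69
  Midterm exam 65 × 0.07 = 4.55
  Oral exam 85 × 0.12 = 10.2
  Assignments 57 × 0.19 = 10.83
  Problem sets 92 × 0.05 = 4.6
  Reflections 80 × 0.17 = 13.6
  Capstone 61 × 0.12 = 7.32
  Term paper 85 × 0.21 = 17.85
Sum = 73.64
73.64 is ≥ 71 and < 74 → C-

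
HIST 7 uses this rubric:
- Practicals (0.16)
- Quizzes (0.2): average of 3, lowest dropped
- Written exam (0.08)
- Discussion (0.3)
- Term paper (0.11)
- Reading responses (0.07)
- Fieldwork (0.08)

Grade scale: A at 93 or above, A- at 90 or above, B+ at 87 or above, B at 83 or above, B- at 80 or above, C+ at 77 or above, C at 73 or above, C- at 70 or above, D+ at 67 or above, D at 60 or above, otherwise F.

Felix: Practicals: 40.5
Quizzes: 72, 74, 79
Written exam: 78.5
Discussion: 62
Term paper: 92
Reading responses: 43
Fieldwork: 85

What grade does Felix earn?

D

Quizzes: drop 72 → average of remaining 2 = 153/2 = 76.5
Weighted total:
  Practicals 40.5 × 0.16 = 6.48
  Quizzes 76.5 × 0.2 = 15.3
  Written exam 78.5 × 0.08 = 6.28
  Discussion 62 × 0.3 = 18.6
  Term paper 92 × 0.11 = 10.12
  Reading responses 43 × 0.07 = 3.01
  Fieldwork 85 × 0.08 = 6.8
Sum = 66.59
66.59 is ≥ 60 and < 67 → D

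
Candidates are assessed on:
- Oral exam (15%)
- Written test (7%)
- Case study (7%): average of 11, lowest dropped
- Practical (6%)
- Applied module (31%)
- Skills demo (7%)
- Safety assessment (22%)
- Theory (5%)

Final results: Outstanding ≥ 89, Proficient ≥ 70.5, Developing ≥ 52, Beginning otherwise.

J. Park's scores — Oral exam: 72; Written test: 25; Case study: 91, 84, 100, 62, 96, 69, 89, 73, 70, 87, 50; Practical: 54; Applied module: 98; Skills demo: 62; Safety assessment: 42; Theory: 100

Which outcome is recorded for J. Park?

Case study: drop 50 → average of remaining 10 = 821/10 = 82.1
Weighted total:
  Oral exam 72 × 0.15 = 10.8
  Written test 25 × 0.07 = 1.75
  Case study 82.1 × 0.07 = 5.747
  Practical 54 × 0.06 = 3.24
  Applied module 98 × 0.31 = 30.38
  Skills demo 62 × 0.07 = 4.34
  Safety assessment 42 × 0.22 = 9.24
  Theory 100 × 0.05 = 5
Sum = 70.497
70.497 is ≥ 52 and < 70.5 → Developing

Developing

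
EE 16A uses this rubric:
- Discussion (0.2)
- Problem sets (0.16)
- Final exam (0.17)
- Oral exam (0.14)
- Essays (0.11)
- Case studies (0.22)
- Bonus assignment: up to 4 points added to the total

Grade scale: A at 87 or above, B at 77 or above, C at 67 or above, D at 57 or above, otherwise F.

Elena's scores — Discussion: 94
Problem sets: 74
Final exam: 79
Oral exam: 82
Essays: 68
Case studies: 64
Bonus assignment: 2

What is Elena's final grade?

Weighted total:
  Discussion 94 × 0.2 = 18.8
  Problem sets 74 × 0.16 = 11.84
  Final exam 79 × 0.17 = 13.43
  Oral exam 82 × 0.14 = 11.48
  Essays 68 × 0.11 = 7.48
  Case studies 64 × 0.22 = 14.08
Sum = 77.11
Bonus assignment: 77.11 + 2 = 79.11
79.11 is ≥ 77 and < 87 → B

B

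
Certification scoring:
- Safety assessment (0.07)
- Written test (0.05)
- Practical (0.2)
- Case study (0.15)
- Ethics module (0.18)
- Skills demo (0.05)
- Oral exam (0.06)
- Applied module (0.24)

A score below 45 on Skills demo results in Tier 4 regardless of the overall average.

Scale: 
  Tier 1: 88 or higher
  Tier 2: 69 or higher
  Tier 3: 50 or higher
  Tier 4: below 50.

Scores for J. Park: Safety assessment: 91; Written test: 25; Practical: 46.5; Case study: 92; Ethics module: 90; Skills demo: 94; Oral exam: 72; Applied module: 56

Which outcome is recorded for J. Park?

Tier 2

Skills demo score 94 ≥ 45: minimum met.
Weighted total:
  Safety assessment 91 × 0.07 = 6.37
  Written test 25 × 0.05 = 1.25
  Practical 46.5 × 0.2 = 9.3
  Case study 92 × 0.15 = 13.8
  Ethics module 90 × 0.18 = 16.2
  Skills demo 94 × 0.05 = 4.7
  Oral exam 72 × 0.06 = 4.32
  Applied module 56 × 0.24 = 13.44
Sum = 69.38
69.38 is ≥ 69 and < 88 → Tier 2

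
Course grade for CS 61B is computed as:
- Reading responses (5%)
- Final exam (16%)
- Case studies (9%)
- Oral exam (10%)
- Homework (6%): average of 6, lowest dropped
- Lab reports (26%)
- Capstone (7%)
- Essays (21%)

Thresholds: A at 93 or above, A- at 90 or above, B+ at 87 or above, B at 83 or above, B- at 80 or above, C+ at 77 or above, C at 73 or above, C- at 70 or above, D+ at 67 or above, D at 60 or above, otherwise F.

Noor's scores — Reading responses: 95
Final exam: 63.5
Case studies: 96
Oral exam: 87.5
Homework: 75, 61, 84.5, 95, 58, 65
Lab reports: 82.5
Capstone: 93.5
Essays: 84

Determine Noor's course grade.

Homework: drop 58 → average of remaining 5 = 380.5/5 = 76.1
Weighted total:
  Reading responses 95 × 0.05 = 4.75
  Final exam 63.5 × 0.16 = 10.16
  Case studies 96 × 0.09 = 8.64
  Oral exam 87.5 × 0.1 = 8.75
  Homework 76.1 × 0.06 = 4.566
  Lab reports 82.5 × 0.26 = 21.45
  Capstone 93.5 × 0.07 = 6.545
  Essays 84 × 0.21 = 17.64
Sum = 82.501
82.501 is ≥ 80 and < 83 → B-

B-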